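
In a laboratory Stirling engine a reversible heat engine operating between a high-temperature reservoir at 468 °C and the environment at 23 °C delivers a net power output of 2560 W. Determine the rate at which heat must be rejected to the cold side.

T_H = 468 °C → 468 + 273.15 = 741.15 K.
T_C = 23 °C → 23 + 273.15 = 296.15 K.
η_rev = 1 − T_C/T_H = 1 − 296.15/741.15 = 0.6004.
Since Q_C/Q_H = T_C/T_H and Q_H = W/η, Q_C = W·T_C/(T_H − T_C) = 2560 × 296.15/445.00 = 1700 W.

Q̇_C ≈ 1700 W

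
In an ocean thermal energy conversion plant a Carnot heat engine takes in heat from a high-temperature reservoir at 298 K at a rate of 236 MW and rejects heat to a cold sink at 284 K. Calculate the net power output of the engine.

Since the cycle is reversible, η = 1 − T_C/T_H = 1 − 284.00/298.00 = 0.0470.
W = η·Q_H = 0.0470 × 236 = 11.1 MW.

Ẇ ≈ 11.1 MW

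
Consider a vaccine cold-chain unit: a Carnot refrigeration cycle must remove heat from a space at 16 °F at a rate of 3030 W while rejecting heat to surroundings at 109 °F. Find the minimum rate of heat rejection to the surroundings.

Q̇_H ≈ 3622 W

T_H = 109 °F → (109 − 32) × 5/9 = 42.78 °C = 315.93 K.
T_C = 16 °F → (16 − 32) × 5/9 = -8.89 °C = 264.26 K.
For a reversible cycle Q_H/Q_C = T_H/T_C, so Q_H = Q_C·T_H/T_C = 3030 × 315.93/264.26 = 3622 W.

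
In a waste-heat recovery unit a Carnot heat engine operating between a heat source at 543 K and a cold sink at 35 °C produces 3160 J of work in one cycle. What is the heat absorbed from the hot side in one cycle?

Q_H ≈ 7310 J

T_C = 35 °C → 35 + 273.15 = 308.15 K.
Carnot efficiency: η = 1 − T_C/T_H = 1 − 308.15/543.00 = 0.4325.
Q_H = W/η = 3160/0.4325 = 7310 J.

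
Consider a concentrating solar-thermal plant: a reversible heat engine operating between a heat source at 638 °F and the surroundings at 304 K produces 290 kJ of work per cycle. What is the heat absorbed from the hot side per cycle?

T_H = 638 °F → (638 − 32) × 5/9 = 336.67 °C = 609.82 K.
η_rev = 1 − T_C/T_H = 1 − 304.00/609.82 = 0.5015.
Q_H = W/η = 290/0.5015 = 578 kJ.

Q_H ≈ 578 kJ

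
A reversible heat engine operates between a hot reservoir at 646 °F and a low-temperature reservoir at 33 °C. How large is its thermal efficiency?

T_H = 646 °F → (646 − 32) × 5/9 = 341.11 °C = 614.26 K.
T_C = 33 °C → 33 + 273.15 = 306.15 K.
Since the cycle is reversible, η = 1 − T_C/T_H = 1 − 306.15/614.26 = 0.5016.

η ≈ 0.5016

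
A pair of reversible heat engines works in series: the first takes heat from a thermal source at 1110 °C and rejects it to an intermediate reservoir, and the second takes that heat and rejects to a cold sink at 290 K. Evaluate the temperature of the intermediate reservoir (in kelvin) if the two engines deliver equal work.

T_H = 1110 °C → 1110 + 273.15 = 1383.15 K.
For reversible stages Q_m = Q_H·(T_m/T_H). Setting W₁ = Q_H(1 − T_m/T_H) equal to W₂ = Q_m(1 − T_C/T_m) = Q_H·(T_m − T_C)/T_H gives T_H − T_m = T_m − T_C, so T_m = (T_H + T_C)/2 = (1383.15 + 290.00)/2 = 836.6 K.

T_m ≈ 836.6 K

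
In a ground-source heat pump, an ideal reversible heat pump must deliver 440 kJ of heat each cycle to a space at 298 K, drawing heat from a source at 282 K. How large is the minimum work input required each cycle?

W_in ≈ 23.6 kJ

Reversible heating COP: COP_HP = T_H/(T_H − T_C) = 298.00/16.00 = 18.6250.
W = Q_H/COP_HP = 440/18.6250 = 23.6 kJ.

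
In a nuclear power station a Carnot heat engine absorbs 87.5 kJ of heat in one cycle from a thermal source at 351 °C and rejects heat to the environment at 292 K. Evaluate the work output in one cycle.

W ≈ 46.56 kJ

T_H = 351 °C → 351 + 273.15 = 624.15 K.
Since the cycle is reversible, η = 1 − T_C/T_H = 1 − 292.00/624.15 = 0.5322.
W = η·Q_H = 0.5322 × 87.5 = 46.56 kJ.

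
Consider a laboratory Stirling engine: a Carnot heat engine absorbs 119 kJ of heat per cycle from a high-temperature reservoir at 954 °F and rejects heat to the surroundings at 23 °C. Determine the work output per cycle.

T_H = 954 °F → (954 − 32) × 5/9 = 512.22 °C = 785.37 K.
T_C = 23 °C → 23 + 273.15 = 296.15 K.
For a reversible engine, η = 1 − T_C/T_H = 1 − 296.15/785.37 = 0.6229.
W = η·Q_H = 0.6229 × 119 = 74.13 kJ.

W ≈ 74.13 kJ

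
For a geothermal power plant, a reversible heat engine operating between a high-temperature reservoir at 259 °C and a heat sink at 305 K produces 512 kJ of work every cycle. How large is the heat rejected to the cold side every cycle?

Q_C ≈ 687 kJ

T_H = 259 °C → 259 + 273.15 = 532.15 K.
Since the cycle is reversible, η = 1 − T_C/T_H = 1 − 305.00/532.15 = 0.4269.
Since Q_C/Q_H = T_C/T_H and Q_H = W/η, Q_C = W·T_C/(T_H − T_C) = 512 × 305.00/227.15 = 687 kJ.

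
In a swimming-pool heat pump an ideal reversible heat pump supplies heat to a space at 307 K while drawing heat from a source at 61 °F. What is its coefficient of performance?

COP_HP ≈ 17.3

T_C = 61 °F → (61 − 32) × 5/9 = 16.11 °C = 289.26 K.
For a reversible heat pump, COP_HP = T_H/(T_H − T_C) = 307.00/(307.00 − 289.26) = 17.3.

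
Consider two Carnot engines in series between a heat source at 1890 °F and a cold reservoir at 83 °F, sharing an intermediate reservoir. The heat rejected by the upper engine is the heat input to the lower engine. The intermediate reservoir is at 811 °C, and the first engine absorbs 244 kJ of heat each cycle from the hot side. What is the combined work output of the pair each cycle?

T_H = 1890 °F → (1890 − 32) × 5/9 = 1032.22 °C = 1305.37 K.
T_C = 83 °F → (83 − 32) × 5/9 = 28.33 °C = 301.48 K.
Two reversible stages in series are equivalent to a single Carnot engine between T_H and T_C, so η_total = 1 − T_C/T_H = 1 − 301.48/1305.37 = 0.7690.
W_total = η_total · Q_H = 0.7690 × 244 = 187.6 kJ.

W_total ≈ 187.6 kJ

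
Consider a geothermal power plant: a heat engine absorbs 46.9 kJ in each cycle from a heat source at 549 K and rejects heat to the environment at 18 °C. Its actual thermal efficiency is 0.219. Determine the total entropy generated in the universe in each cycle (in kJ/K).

T_C = 18 °C → 18 + 273.15 = 291.15 K.
W = η·Q_H = 0.219 × 46.9 = 10.27 kJ, so Q_C = Q_H − W = 36.63 kJ.
Entropy balance on the reservoirs: −Q_H/T_H = -0.08543 kJ/K, +Q_C/T_C = 0.1258 kJ/K.
ΔS_univ = −Q_H/T_H + Q_C/T_C = 0.0404 kJ/K (> 0, since η = 0.219 < η_Carnot = 0.470).

ΔS_univ ≈ 0.0404 kJ/K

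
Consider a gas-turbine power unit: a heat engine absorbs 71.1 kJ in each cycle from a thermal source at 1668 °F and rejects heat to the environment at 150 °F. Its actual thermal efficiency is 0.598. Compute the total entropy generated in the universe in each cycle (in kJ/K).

T_H = 1668 °F → (1668 − 32) × 5/9 = 908.89 °C = 1182.04 K.
T_C = 150 °F → (150 − 32) × 5/9 = 65.56 °C = 338.71 K.
W = η·Q_H = 0.598 × 71.1 = 42.52 kJ, so Q_C = Q_H − W = 28.58 kJ.
Reservoir entropy changes: ΔS_H = −Q_H/T_H = −71.1/1182.04 = -0.06015 kJ/K and ΔS_C = +Q_C/T_C = 28.58/338.71 = 0.08439 kJ/K.
ΔS_univ = −Q_H/T_H + Q_C/T_C = 0.02424 kJ/K (> 0, since η = 0.598 < η_Carnot = 0.713).

ΔS_univ ≈ 0.02424 kJ/K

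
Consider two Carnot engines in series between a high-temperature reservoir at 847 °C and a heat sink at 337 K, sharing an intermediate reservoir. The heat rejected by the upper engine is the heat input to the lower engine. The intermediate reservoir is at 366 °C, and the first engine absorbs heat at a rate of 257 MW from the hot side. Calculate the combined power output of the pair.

Ẇ_total ≈ 180 MW

T_H = 847 °C → 847 + 273.15 = 1120.15 K.
Two reversible stages in series are equivalent to a single Carnot engine between T_H and T_C, so η_total = 1 − T_C/T_H = 1 − 337.00/1120.15 = 0.6991.
W_total = η_total · Q_H = 0.6991 × 257 = 180 MW.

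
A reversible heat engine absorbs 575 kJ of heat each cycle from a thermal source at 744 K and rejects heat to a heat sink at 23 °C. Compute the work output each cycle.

T_C = 23 °C → 23 + 273.15 = 296.15 K.
For a reversible engine, η = 1 − T_C/T_H = 1 − 296.15/744.00 = 0.6019.
W = η·Q_H = 0.6019 × 575 = 346 kJ.

W ≈ 346 kJ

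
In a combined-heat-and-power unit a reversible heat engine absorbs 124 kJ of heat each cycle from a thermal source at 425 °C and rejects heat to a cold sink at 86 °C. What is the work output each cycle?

T_H = 425 °C → 425 + 273.15 = 698.15 K.
T_C = 86 °C → 86 + 273.15 = 359.15 K.
The Carnot efficiency is η = 1 − T_C/T_H = 1 − 359.15/698.15 = 0.4856.
W = η·Q_H = 0.4856 × 124 = 60.21 kJ.

W ≈ 60.21 kJ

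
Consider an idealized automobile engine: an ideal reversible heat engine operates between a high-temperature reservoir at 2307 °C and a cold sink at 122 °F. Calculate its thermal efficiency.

η ≈ 0.875

T_H = 2307 °C → 2307 + 273.15 = 2580.15 K.
T_C = 122 °F → (122 − 32) × 5/9 = 50.00 °C = 323.15 K.
For a reversible engine, η = 1 − T_C/T_H = 1 − 323.15/2580.15 = 0.875.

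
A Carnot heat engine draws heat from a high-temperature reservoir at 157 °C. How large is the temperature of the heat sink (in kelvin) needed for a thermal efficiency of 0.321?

T_C ≈ 292 K

T_H = 157 °C → 157 + 273.15 = 430.15 K.
From η = 1 − T_C/T_H, T_C = T_H·(1 − η) = 430.15 × (1 − 0.321) = 292 K.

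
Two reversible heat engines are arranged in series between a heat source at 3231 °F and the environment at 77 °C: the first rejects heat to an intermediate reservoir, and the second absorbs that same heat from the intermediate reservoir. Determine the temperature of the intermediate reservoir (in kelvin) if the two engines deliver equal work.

T_H = 3231 °F → (3231 − 32) × 5/9 = 1777.22 °C = 2050.37 K.
T_C = 77 °C → 77 + 273.15 = 350.15 K.
For reversible stages Q_m = Q_H·(T_m/T_H). Setting W₁ = Q_H(1 − T_m/T_H) equal to W₂ = Q_m(1 − T_C/T_m) = Q_H·(T_m − T_C)/T_H gives T_H − T_m = T_m − T_C, so T_m = (T_H + T_C)/2 = (2050.37 + 350.15)/2 = 1200 K.

T_m ≈ 1200 K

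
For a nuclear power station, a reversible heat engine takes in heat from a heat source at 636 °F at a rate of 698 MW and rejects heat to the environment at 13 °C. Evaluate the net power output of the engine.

T_H = 636 °F → (636 − 32) × 5/9 = 335.56 °C = 608.71 K.
T_C = 13 °C → 13 + 273.15 = 286.15 K.
η_rev = 1 − T_C/T_H = 1 − 286.15/608.71 = 0.5299.
W = η·Q_H = 0.5299 × 698 = 370 MW.

Ẇ ≈ 370 MW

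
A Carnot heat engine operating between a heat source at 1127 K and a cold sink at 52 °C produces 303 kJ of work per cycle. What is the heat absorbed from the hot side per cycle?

T_C = 52 °C → 52 + 273.15 = 325.15 K.
η_rev = 1 − T_C/T_H = 1 − 325.15/1127.00 = 0.7115.
Q_H = W/η = 303/0.7115 = 426 kJ.

Q_H ≈ 426 kJ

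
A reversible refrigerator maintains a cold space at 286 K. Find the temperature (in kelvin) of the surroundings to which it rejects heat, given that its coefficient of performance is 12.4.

T_H ≈ 309 K

COP_R = T_C/(T_H − T_C) ⇒ T_H = T_C·(1 + 1/COP_R) = 286.00 × (1 + 1/12.4) = 309 K.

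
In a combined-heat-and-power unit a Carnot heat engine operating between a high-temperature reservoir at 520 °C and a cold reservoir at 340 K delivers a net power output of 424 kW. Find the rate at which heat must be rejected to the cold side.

T_H = 520 °C → 520 + 273.15 = 793.15 K.
For a reversible engine, η = 1 − T_C/T_H = 1 − 340.00/793.15 = 0.5713.
Since Q_C/Q_H = T_C/T_H and Q_H = W/η, Q_C = W·T_C/(T_H − T_C) = 424 × 340.00/453.15 = 318.1 kW.

Q̇_C ≈ 318.1 kW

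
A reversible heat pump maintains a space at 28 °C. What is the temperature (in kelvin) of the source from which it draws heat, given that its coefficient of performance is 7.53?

T_H = 28 °C → 28 + 273.15 = 301.15 K.
COP_HP = T_H/(T_H − T_C) ⇒ T_C = T_H·(COP_HP − 1)/COP_HP = 301.15 × (7.53 − 1)/7.53 = 261.2 K.

T_C ≈ 261.2 K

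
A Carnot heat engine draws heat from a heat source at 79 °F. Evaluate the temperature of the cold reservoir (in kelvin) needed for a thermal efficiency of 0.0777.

T_C ≈ 276 K

T_H = 79 °F → (79 − 32) × 5/9 = 26.11 °C = 299.26 K.
From η = 1 − T_C/T_H, T_C = T_H·(1 − η) = 299.26 × (1 − 0.0777) = 276 K.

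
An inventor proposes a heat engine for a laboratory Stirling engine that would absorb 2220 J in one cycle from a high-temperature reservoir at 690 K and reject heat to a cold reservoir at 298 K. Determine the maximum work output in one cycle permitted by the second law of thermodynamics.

By the Carnot theorem, η_max = 1 − T_C/T_H = 1 − 298.00/690.00 = 0.5681.
W_max = η_max · Q_H = 0.5681 × 2220 = 1260 J.

W_max ≈ 1260 J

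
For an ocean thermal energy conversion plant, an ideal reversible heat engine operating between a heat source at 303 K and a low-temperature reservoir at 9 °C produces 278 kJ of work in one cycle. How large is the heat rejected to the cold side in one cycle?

Q_C ≈ 3762 kJ

T_C = 9 °C → 9 + 273.15 = 282.15 K.
η_rev = 1 − T_C/T_H = 1 − 282.15/303.00 = 0.0688.
Since Q_C/Q_H = T_C/T_H and Q_H = W/η, Q_C = W·T_C/(T_H − T_C) = 278 × 282.15/20.85 = 3762 kJ.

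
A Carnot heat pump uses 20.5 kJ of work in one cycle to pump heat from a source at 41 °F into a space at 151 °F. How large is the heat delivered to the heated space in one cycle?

T_H = 151 °F → (151 − 32) × 5/9 = 66.11 °C = 339.26 K.
T_C = 41 °F → (41 − 32) × 5/9 = 5.00 °C = 278.15 K.
For a reversible heat pump, COP_HP = T_H/(T_H − T_C) = 339.26/61.11 = 5.5515.
Q_H = COP_HP · W = 5.5515 × 20.5 = 114 kJ.

Q_H ≈ 114 kJ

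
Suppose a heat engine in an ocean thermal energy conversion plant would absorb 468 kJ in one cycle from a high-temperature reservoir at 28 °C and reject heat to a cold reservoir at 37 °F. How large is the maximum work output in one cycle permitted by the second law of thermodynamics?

T_H = 28 °C → 28 + 273.15 = 301.15 K.
T_C = 37 °F → (37 − 32) × 5/9 = 2.78 °C = 275.93 K.
No engine can exceed the Carnot limit: η_max = 1 − T_C/T_H = 1 − 275.93/301.15 = 0.0838.
W_max = η_max · Q_H = 0.0838 × 468 = 39.2 kJ.

W_max ≈ 39.2 kJ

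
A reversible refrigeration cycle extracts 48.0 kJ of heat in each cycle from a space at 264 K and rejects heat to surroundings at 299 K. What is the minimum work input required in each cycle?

W_in ≈ 6.36 kJ

For a reversible refrigerator, COP_R = T_C/(T_H − T_C) = 264.00/35.00 = 7.5429.
W = Q_C/COP_R = 48.0/7.5429 = 6.36 kJ.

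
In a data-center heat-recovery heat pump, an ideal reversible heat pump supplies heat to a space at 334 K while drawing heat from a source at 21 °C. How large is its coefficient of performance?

COP_HP ≈ 8.38

T_C = 21 °C → 21 + 273.15 = 294.15 K.
COP_HP = T_H/(T_H − T_C) = 334.00/(334.00 − 294.15) = 8.38.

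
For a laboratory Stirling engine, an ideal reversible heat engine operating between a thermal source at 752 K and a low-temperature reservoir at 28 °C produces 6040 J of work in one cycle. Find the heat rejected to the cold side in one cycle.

Q_C ≈ 4034 J

T_C = 28 °C → 28 + 273.15 = 301.15 K.
Carnot efficiency: η = 1 − T_C/T_H = 1 − 301.15/752.00 = 0.5995.
Since Q_C/Q_H = T_C/T_H and Q_H = W/η, Q_C = W·T_C/(T_H − T_C) = 6040 × 301.15/450.85 = 4034 J.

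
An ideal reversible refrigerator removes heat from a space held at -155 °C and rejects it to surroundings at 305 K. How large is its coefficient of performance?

T_C = -155 °C → -155 + 273.15 = 118.15 K.
COP_R = T_C/(T_H − T_C) = 118.15/(305.00 − 118.15) = 0.632.

COP_R ≈ 0.632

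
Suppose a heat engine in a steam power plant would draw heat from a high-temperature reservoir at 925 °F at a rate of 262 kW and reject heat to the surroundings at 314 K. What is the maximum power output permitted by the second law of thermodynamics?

T_H = 925 °F → (925 − 32) × 5/9 = 496.11 °C = 769.26 K.
No engine can exceed the Carnot limit: η_max = 1 − T_C/T_H = 1 − 314.00/769.26 = 0.5918.
W_max = η_max · Q_H = 0.5918 × 262 = 155 kW.

Ẇ_max ≈ 155 kW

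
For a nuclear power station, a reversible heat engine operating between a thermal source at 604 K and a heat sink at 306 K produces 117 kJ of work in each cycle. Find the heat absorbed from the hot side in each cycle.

Since the cycle is reversible, η = 1 − T_C/T_H = 1 − 306.00/604.00 = 0.4934.
Q_H = W/η = 117/0.4934 = 237 kJ.

Q_H ≈ 237 kJ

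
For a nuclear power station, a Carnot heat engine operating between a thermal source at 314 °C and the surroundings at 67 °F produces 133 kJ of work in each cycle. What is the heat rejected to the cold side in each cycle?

Q_C ≈ 132 kJ

T_H = 314 °C → 314 + 273.15 = 587.15 K.
T_C = 67 °F → (67 − 32) × 5/9 = 19.44 °C = 292.59 K.
Since the cycle is reversible, η = 1 − T_C/T_H = 1 − 292.59/587.15 = 0.5017.
Since Q_C/Q_H = T_C/T_H and Q_H = W/η, Q_C = W·T_C/(T_H − T_C) = 133 × 292.59/294.56 = 132 kJ.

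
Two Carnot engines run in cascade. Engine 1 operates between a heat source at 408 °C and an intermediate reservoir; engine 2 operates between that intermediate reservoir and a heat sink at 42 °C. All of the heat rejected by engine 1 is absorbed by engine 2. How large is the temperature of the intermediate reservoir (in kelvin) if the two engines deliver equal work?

T_m ≈ 498.1 K

T_H = 408 °C → 408 + 273.15 = 681.15 K.
T_C = 42 °C → 42 + 273.15 = 315.15 K.
For reversible stages Q_m = Q_H·(T_m/T_H). Setting W₁ = Q_H(1 − T_m/T_H) equal to W₂ = Q_m(1 − T_C/T_m) = Q_H·(T_m − T_C)/T_H gives T_H − T_m = T_m − T_C, so T_m = (T_H + T_C)/2 = (681.15 + 315.15)/2 = 498.1 K.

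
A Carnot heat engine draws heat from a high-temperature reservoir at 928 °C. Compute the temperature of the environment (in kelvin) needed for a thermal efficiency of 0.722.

T_H = 928 °C → 928 + 273.15 = 1201.15 K.
From η = 1 − T_C/T_H, T_C = T_H·(1 − η) = 1201.15 × (1 − 0.722) = 333.9 K.

T_C ≈ 333.9 K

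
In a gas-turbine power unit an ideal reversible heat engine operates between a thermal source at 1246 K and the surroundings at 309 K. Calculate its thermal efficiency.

Carnot efficiency: η = 1 − T_C/T_H = 1 − 309.00/1246.00 = 0.752.

η ≈ 0.752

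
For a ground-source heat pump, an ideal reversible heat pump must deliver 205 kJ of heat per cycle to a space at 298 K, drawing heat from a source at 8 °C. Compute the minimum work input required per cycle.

T_C = 8 °C → 8 + 273.15 = 281.15 K.
For a reversible heat pump, COP_HP = T_H/(T_H − T_C) = 298.00/16.85 = 17.6855.
W = Q_H/COP_HP = 205/17.6855 = 11.6 kJ.

W_in ≈ 11.6 kJ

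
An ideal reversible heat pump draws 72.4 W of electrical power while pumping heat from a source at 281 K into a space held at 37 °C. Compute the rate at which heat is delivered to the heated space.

T_H = 37 °C → 37 + 273.15 = 310.15 K.
COP_HP = T_H/(T_H − T_C) = 310.15/29.15 = 10.6398.
Q_H = COP_HP · W = 10.6398 × 72.4 = 770 W.

Q̇_H ≈ 770 W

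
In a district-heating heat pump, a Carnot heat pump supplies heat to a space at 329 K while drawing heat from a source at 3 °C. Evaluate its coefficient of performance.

T_C = 3 °C → 3 + 273.15 = 276.15 K.
Reversible heating COP: COP_HP = T_H/(T_H − T_C) = 329.00/(329.00 − 276.15) = 6.225.

COP_HP ≈ 6.225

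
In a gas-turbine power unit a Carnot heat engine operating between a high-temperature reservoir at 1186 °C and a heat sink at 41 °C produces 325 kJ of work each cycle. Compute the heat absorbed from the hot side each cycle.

T_H = 1186 °C → 1186 + 273.15 = 1459.15 K.
T_C = 41 °C → 41 + 273.15 = 314.15 K.
The Carnot efficiency is η = 1 − T_C/T_H = 1 − 314.15/1459.15 = 0.7847.
Q_H = W/η = 325/0.7847 = 414 kJ.

Q_H ≈ 414 kJ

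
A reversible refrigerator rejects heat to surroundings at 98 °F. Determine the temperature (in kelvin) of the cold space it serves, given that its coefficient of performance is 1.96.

T_C ≈ 205.1 K

T_H = 98 °F → (98 − 32) × 5/9 = 36.67 °C = 309.82 K.
COP_R = T_C/(T_H − T_C) ⇒ T_C = T_H·COP_R/(1 + COP_R) = 309.82 × 1.96/(1 + 1.96) = 205.1 K.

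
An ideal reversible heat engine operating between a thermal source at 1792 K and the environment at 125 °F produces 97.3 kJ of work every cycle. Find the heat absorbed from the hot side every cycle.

T_C = 125 °F → (125 − 32) × 5/9 = 51.67 °C = 324.82 K.
Carnot efficiency: η = 1 − T_C/T_H = 1 − 324.82/1792.00 = 0.8187.
Q_H = W/η = 97.3/0.8187 = 118.8 kJ.

Q_H ≈ 118.8 kJ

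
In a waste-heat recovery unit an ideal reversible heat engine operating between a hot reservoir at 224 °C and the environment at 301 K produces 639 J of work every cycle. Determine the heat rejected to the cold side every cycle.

T_H = 224 °C → 224 + 273.15 = 497.15 K.
For a reversible engine, η = 1 − T_C/T_H = 1 − 301.00/497.15 = 0.3945.
Since Q_C/Q_H = T_C/T_H and Q_H = W/η, Q_C = W·T_C/(T_H − T_C) = 639 × 301.00/196.15 = 981 J.

Q_C ≈ 981 J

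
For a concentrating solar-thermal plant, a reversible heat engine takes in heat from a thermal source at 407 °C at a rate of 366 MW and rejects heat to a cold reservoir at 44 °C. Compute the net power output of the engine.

Ẇ ≈ 195 MW

T_H = 407 °C → 407 + 273.15 = 680.15 K.
T_C = 44 °C → 44 + 273.15 = 317.15 K.
Carnot efficiency: η = 1 − T_C/T_H = 1 − 317.15/680.15 = 0.5337.
W = η·Q_H = 0.5337 × 366 = 195 MW.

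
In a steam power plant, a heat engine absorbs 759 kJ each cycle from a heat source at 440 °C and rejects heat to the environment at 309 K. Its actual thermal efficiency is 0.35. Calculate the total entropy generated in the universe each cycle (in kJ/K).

ΔS_univ ≈ 0.532 kJ/K

T_H = 440 °C → 440 + 273.15 = 713.15 K.
W = η·Q_H = 0.35 × 759 = 265.6 kJ, so Q_C = Q_H − W = 493.4 kJ.
The hot reservoir loses entropy Q_H/T_H = 759/713.15 = 1.064 kJ/K; the cold reservoir gains Q_C/T_C = 493.4/309.00 = 1.597 kJ/K.
ΔS_univ = −Q_H/T_H + Q_C/T_C = 0.532 kJ/K (> 0, since η = 0.35 < η_Carnot = 0.567).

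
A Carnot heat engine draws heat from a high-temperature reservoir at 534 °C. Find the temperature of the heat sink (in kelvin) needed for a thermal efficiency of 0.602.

T_C ≈ 321 K

T_H = 534 °C → 534 + 273.15 = 807.15 K.
From η = 1 − T_C/T_H, T_C = T_H·(1 − η) = 807.15 × (1 − 0.602) = 321 K.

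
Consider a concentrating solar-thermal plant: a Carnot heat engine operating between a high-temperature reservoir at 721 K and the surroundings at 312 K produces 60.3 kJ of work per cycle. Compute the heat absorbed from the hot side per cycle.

Q_H ≈ 106 kJ

The Carnot efficiency is η = 1 − T_C/T_H = 1 − 312.00/721.00 = 0.5673.
Q_H = W/η = 60.3/0.5673 = 106 kJ.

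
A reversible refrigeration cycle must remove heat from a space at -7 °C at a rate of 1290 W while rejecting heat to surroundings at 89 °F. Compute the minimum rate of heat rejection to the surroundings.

T_H = 89 °F → (89 − 32) × 5/9 = 31.67 °C = 304.82 K.
T_C = -7 °C → -7 + 273.15 = 266.15 K.
For a reversible cycle Q_H/Q_C = T_H/T_C, so Q_H = Q_C·T_H/T_C = 1290 × 304.82/266.15 = 1480 W.

Q̇_H ≈ 1480 W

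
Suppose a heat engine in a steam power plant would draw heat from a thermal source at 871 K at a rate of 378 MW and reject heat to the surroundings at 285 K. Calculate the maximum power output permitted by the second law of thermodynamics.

Ẇ_max ≈ 254.3 MW

By the Carnot theorem, η_max = 1 − T_C/T_H = 1 − 285.00/871.00 = 0.6728.
W_max = η_max · Q_H = 0.6728 × 378 = 254.3 MW.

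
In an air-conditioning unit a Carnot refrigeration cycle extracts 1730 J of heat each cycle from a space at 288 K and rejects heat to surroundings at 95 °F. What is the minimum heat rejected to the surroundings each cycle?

T_H = 95 °F → (95 − 32) × 5/9 = 35.00 °C = 308.15 K.
For a reversible cycle Q_H/Q_C = T_H/T_C, so Q_H = Q_C·T_H/T_C = 1730 × 308.15/288.00 = 1851 J.

Q_H ≈ 1851 J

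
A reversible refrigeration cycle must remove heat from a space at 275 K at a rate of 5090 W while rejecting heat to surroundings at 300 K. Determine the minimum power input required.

COP_R = T_C/(T_H − T_C) = 275.00/25.00 = 11.0000.
W = Q_C/COP_R = 5090/11.0000 = 463 W.

Ẇ_in ≈ 463 W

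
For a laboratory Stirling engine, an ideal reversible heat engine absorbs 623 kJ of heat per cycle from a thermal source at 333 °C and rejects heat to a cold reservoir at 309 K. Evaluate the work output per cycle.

T_H = 333 °C → 333 + 273.15 = 606.15 K.
η_rev = 1 − T_C/T_H = 1 − 309.00/606.15 = 0.4902.
W = η·Q_H = 0.4902 × 623 = 305 kJ.

W ≈ 305 kJ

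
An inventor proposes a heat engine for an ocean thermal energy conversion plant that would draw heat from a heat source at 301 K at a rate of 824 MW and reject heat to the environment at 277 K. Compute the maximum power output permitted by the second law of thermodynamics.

By the Carnot theorem, η_max = 1 − T_C/T_H = 1 − 277.00/301.00 = 0.0797.
W_max = η_max · Q_H = 0.0797 × 824 = 65.7 MW.

Ẇ_max ≈ 65.7 MW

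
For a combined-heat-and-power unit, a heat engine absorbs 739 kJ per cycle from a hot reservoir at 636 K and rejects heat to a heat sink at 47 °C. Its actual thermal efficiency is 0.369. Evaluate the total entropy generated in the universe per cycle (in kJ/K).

T_C = 47 °C → 47 + 273.15 = 320.15 K.
W = η·Q_H = 0.369 × 739 = 272.7 kJ, so Q_C = Q_H − W = 466.3 kJ.
The hot reservoir loses entropy Q_H/T_H = 739/636.00 = 1.162 kJ/K; the cold reservoir gains Q_C/T_C = 466.3/320.15 = 1.457 kJ/K.
ΔS_univ = −Q_H/T_H + Q_C/T_C = 0.295 kJ/K (> 0, since η = 0.369 < η_Carnot = 0.497).

ΔS_univ ≈ 0.295 kJ/K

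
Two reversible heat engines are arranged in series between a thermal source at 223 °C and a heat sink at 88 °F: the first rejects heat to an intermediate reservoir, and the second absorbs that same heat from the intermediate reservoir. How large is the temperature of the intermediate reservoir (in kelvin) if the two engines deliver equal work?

T_m ≈ 400 K

T_H = 223 °C → 223 + 273.15 = 496.15 K.
T_C = 88 °F → (88 − 32) × 5/9 = 31.11 °C = 304.26 K.
For reversible stages Q_m = Q_H·(T_m/T_H). Setting W₁ = Q_H(1 − T_m/T_H) equal to W₂ = Q_m(1 − T_C/T_m) = Q_H·(T_m − T_C)/T_H gives T_H − T_m = T_m − T_C, so T_m = (T_H + T_C)/2 = (496.15 + 304.26)/2 = 400 K.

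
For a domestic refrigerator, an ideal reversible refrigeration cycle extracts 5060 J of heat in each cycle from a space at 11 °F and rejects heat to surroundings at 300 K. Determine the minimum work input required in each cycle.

W_in ≈ 745 J

T_C = 11 °F → (11 − 32) × 5/9 = -11.67 °C = 261.48 K.
COP_R = T_C/(T_H − T_C) = 261.48/38.52 = 6.7888.
W = Q_C/COP_R = 5060/6.7888 = 745 J.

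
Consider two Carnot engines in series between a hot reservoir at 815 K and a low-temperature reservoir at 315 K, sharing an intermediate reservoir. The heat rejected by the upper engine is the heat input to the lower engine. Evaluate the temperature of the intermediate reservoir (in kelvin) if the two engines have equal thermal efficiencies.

T_m ≈ 507 K

Equal efficiencies require 1 − T_m/T_H = 1 − T_C/T_m, i.e. T_m/T_H = T_C/T_m, so T_m = √(T_H·T_C) = √(815.00 × 315.00) = 507 K.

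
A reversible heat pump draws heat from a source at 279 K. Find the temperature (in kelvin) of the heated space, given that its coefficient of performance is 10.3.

T_H ≈ 309 K

COP_HP = T_H/(T_H − T_C) ⇒ T_H = T_C·COP_HP/(COP_HP − 1) = 279.00 × 10.3/(10.3 − 1) = 309 K.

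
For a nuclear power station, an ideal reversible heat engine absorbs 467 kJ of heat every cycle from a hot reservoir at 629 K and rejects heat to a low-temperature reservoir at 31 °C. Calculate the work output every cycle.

W ≈ 241.2 kJ

T_C = 31 °C → 31 + 273.15 = 304.15 K.
Since the cycle is reversible, η = 1 − T_C/T_H = 1 − 304.15/629.00 = 0.5165.
W = η·Q_H = 0.5165 × 467 = 241.2 kJ.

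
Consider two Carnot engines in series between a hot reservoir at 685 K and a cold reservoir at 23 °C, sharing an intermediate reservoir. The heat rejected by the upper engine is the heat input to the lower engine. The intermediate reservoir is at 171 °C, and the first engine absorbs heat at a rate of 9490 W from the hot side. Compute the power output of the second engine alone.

T_C = 23 °C → 23 + 273.15 = 296.15 K.
T_m = 171 °C → 171 + 273.15 = 444.15 K.
Heat entering the second stage: Q_m = Q_H·(T_m/T_H) = 9490 × 444.15/685.00 = 6150 W.
Second-stage efficiency η₂ = 1 − T_C/T_m = 1 − 296.15/444.15 = 0.3332, so W₂ = η₂·Q_m = 2050 W.

Ẇ₂ ≈ 2050 W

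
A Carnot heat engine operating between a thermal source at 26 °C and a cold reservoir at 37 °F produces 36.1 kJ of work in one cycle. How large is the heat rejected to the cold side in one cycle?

Q_C ≈ 428.9 kJ

T_H = 26 °C → 26 + 273.15 = 299.15 K.
T_C = 37 °F → (37 − 32) × 5/9 = 2.78 °C = 275.93 K.
The Carnot efficiency is η = 1 − T_C/T_H = 1 − 275.93/299.15 = 0.0776.
Since Q_C/Q_H = T_C/T_H and Q_H = W/η, Q_C = W·T_C/(T_H − T_C) = 36.1 × 275.93/23.22 = 428.9 kJ.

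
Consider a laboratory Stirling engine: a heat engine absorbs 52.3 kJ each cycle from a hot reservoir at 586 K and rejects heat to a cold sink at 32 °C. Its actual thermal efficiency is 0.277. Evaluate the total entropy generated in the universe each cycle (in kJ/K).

T_C = 32 °C → 32 + 273.15 = 305.15 K.
W = η·Q_H = 0.277 × 52.3 = 14.49 kJ, so Q_C = Q_H − W = 37.81 kJ.
Entropy balance on the reservoirs: −Q_H/T_H = -0.08925 kJ/K, +Q_C/T_C = 0.1239 kJ/K.
ΔS_univ = −Q_H/T_H + Q_C/T_C = 0.0347 kJ/K (> 0, since η = 0.277 < η_Carnot = 0.479).

ΔS_univ ≈ 0.0347 kJ/K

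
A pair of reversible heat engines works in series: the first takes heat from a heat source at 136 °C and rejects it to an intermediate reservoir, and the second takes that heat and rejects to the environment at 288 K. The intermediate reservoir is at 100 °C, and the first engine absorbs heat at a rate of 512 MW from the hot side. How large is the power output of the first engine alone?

Ẇ₁ ≈ 45.05 MW

T_H = 136 °C → 136 + 273.15 = 409.15 K.
T_m = 100 °C → 100 + 273.15 = 373.15 K.
First-stage efficiency η₁ = 1 − T_m/T_H = 1 − 373.15/409.15 = 0.0880.
W₁ = η₁·Q_H = 0.0880 × 512 = 45.05 MW.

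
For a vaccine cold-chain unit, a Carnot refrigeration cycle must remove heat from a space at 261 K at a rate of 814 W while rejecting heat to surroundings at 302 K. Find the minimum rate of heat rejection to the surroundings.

For a reversible cycle Q_H/Q_C = T_H/T_C, so Q_H = Q_C·T_H/T_C = 814 × 302.00/261.00 = 942 W.

Q̇_H ≈ 942 W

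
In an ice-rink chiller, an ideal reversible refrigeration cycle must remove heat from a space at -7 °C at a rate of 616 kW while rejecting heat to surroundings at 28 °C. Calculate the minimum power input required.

Ẇ_in ≈ 81.01 kW

T_H = 28 °C → 28 + 273.15 = 301.15 K.
T_C = -7 °C → -7 + 273.15 = 266.15 K.
The reversible coefficient of performance is COP_R = T_C/(T_H − T_C) = 266.15/35.00 = 7.6043.
W = Q_C/COP_R = 616/7.6043 = 81.01 kW.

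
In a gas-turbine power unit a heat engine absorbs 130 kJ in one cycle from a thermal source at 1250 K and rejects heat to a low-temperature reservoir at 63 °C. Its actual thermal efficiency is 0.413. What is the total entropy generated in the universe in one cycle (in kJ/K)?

ΔS_univ ≈ 0.123 kJ/K

T_C = 63 °C → 63 + 273.15 = 336.15 K.
W = η·Q_H = 0.413 × 130 = 53.69 kJ, so Q_C = Q_H − W = 76.31 kJ.
Entropy balance on the reservoirs: −Q_H/T_H = -0.1040 kJ/K, +Q_C/T_C = 0.2270 kJ/K.
ΔS_univ = −Q_H/T_H + Q_C/T_C = 0.123 kJ/K (> 0, since η = 0.413 < η_Carnot = 0.731).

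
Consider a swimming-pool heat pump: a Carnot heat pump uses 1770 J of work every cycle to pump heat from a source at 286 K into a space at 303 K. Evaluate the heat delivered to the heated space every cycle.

Q_H ≈ 31550 J

Reversible heating COP: COP_HP = T_H/(T_H − T_C) = 303.00/17.00 = 17.8235.
Q_H = COP_HP · W = 17.8235 × 1770 = 31550 J.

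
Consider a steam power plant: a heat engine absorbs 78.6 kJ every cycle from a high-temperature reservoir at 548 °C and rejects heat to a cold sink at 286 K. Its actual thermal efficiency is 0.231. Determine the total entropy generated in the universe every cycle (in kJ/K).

ΔS_univ ≈ 0.1156 kJ/K

T_H = 548 °C → 548 + 273.15 = 821.15 K.
W = η·Q_H = 0.231 × 78.6 = 18.16 kJ, so Q_C = Q_H − W = 60.44 kJ.
Reservoir entropy changes: ΔS_H = −Q_H/T_H = −78.6/821.15 = -0.09572 kJ/K and ΔS_C = +Q_C/T_C = 60.44/286.00 = 0.2113 kJ/K.
ΔS_univ = −Q_H/T_H + Q_C/T_C = 0.1156 kJ/K (> 0, since η = 0.231 < η_Carnot = 0.652).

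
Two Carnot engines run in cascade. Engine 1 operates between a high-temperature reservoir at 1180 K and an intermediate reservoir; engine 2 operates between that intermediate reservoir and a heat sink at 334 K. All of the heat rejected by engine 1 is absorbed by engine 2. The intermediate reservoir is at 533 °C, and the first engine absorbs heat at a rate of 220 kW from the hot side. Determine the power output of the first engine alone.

T_m = 533 °C → 533 + 273.15 = 806.15 K.
First-stage efficiency η₁ = 1 − T_m/T_H = 1 − 806.15/1180.00 = 0.3168.
W₁ = η₁·Q_H = 0.3168 × 220 = 69.70 kW.

Ẇ₁ ≈ 69.70 kW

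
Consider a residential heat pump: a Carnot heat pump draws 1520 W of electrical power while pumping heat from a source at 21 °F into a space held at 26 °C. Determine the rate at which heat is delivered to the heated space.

T_H = 26 °C → 26 + 273.15 = 299.15 K.
T_C = 21 °F → (21 − 32) × 5/9 = -6.11 °C = 267.04 K.
For a reversible heat pump, COP_HP = T_H/(T_H − T_C) = 299.15/32.11 = 9.3161.
Q_H = COP_HP · W = 9.3161 × 1520 = 14200 W.

Q̇_H ≈ 14200 W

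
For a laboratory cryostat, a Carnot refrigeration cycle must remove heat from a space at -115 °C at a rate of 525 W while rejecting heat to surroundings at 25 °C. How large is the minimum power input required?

T_H = 25 °C → 25 + 273.15 = 298.15 K.
T_C = -115 °C → -115 + 273.15 = 158.15 K.
COP_R = T_C/(T_H − T_C) = 158.15/140.00 = 1.1296.
W = Q_C/COP_R = 525/1.1296 = 465 W.

Ẇ_in ≈ 465 W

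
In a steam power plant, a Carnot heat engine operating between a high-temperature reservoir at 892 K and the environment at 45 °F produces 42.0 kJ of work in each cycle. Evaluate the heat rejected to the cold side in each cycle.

Q_C ≈ 19.3 kJ

T_C = 45 °F → (45 − 32) × 5/9 = 7.22 °C = 280.37 K.
For a reversible engine, η = 1 − T_C/T_H = 1 − 280.37/892.00 = 0.6857.
Since Q_C/Q_H = T_C/T_H and Q_H = W/η, Q_C = W·T_C/(T_H − T_C) = 42.0 × 280.37/611.63 = 19.3 kJ.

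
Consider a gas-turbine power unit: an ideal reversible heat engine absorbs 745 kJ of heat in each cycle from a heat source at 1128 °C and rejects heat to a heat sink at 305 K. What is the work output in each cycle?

T_H = 1128 °C → 1128 + 273.15 = 1401.15 K.
For a reversible engine, η = 1 − T_C/T_H = 1 − 305.00/1401.15 = 0.7823.
W = η·Q_H = 0.7823 × 745 = 582.8 kJ.

W ≈ 582.8 kJ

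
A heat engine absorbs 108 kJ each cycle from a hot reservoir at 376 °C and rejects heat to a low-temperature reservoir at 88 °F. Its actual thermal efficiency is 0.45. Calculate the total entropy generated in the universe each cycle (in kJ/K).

ΔS_univ ≈ 0.02886 kJ/K

T_H = 376 °C → 376 + 273.15 = 649.15 K.
T_C = 88 °F → (88 − 32) × 5/9 = 31.11 °C = 304.26 K.
W = η·Q_H = 0.45 × 108 = 48.60 kJ, so Q_C = Q_H − W = 59.40 kJ.
Entropy balance on the reservoirs: −Q_H/T_H = -0.1664 kJ/K, +Q_C/T_C = 0.1952 kJ/K.
ΔS_univ = −Q_H/T_H + Q_C/T_C = 0.02886 kJ/K (> 0, since η = 0.45 < η_Carnot = 0.531).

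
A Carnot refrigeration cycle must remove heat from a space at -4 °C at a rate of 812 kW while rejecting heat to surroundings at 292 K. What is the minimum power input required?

T_C = -4 °C → -4 + 273.15 = 269.15 K.
For a reversible refrigerator, COP_R = T_C/(T_H − T_C) = 269.15/22.85 = 11.7790.
W = Q_C/COP_R = 812/11.7790 = 68.94 kW.

Ẇ_in ≈ 68.94 kW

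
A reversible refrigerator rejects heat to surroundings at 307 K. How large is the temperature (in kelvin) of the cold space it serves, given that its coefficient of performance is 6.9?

T_C ≈ 268.1 K

COP_R = T_C/(T_H − T_C) ⇒ T_C = T_H·COP_R/(1 + COP_R) = 307.00 × 6.9/(1 + 6.9) = 268.1 K.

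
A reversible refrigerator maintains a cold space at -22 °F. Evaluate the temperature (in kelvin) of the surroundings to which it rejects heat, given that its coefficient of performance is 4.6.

T_C = -22 °F → (-22 − 32) × 5/9 = -30.00 °C = 243.15 K.
COP_R = T_C/(T_H − T_C) ⇒ T_H = T_C·(1 + 1/COP_R) = 243.15 × (1 + 1/4.6) = 296.0 K.

T_H ≈ 296.0 K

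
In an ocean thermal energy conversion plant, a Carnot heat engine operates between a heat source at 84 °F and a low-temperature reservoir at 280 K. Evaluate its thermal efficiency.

η ≈ 0.0730

T_H = 84 °F → (84 − 32) × 5/9 = 28.89 °C = 302.04 K.
η_rev = 1 − T_C/T_H = 1 − 280.00/302.04 = 0.0730.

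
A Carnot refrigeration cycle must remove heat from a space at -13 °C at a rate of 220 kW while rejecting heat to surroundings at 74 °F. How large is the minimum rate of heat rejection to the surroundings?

Q̇_H ≈ 251 kW

T_H = 74 °F → (74 − 32) × 5/9 = 23.33 °C = 296.48 K.
T_C = -13 °C → -13 + 273.15 = 260.15 K.
For a reversible cycle Q_H/Q_C = T_H/T_C, so Q_H = Q_C·T_H/T_C = 220 × 296.48/260.15 = 251 kW.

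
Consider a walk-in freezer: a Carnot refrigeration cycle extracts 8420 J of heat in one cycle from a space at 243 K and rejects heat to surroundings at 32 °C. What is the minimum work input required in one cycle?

T_H = 32 °C → 32 + 273.15 = 305.15 K.
COP_R = T_C/(T_H − T_C) = 243.00/62.15 = 3.9099.
W = Q_C/COP_R = 8420/3.9099 = 2150 J.

W_in ≈ 2150 J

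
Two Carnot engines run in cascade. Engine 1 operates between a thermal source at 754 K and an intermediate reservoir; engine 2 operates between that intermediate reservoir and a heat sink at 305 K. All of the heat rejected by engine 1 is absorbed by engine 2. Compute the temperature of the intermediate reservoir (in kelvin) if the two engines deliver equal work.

For reversible stages Q_m = Q_H·(T_m/T_H). Setting W₁ = Q_H(1 − T_m/T_H) equal to W₂ = Q_m(1 − T_C/T_m) = Q_H·(T_m − T_C)/T_H gives T_H − T_m = T_m − T_C, so T_m = (T_H + T_C)/2 = (754.00 + 305.00)/2 = 530 K.

T_m ≈ 530 K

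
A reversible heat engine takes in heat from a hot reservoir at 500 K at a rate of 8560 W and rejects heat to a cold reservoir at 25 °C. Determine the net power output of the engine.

T_C = 25 °C → 25 + 273.15 = 298.15 K.
The Carnot efficiency is η = 1 − T_C/T_H = 1 − 298.15/500.00 = 0.4037.
W = η·Q_H = 0.4037 × 8560 = 3460 W.

Ẇ ≈ 3460 W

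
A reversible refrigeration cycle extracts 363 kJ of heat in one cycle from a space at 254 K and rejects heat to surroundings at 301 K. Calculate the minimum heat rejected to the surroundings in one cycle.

For a reversible cycle Q_H/Q_C = T_H/T_C, so Q_H = Q_C·T_H/T_C = 363 × 301.00/254.00 = 430.2 kJ.

Q_H ≈ 430.2 kJ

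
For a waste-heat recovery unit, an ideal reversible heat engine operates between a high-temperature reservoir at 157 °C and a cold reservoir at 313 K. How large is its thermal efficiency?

T_H = 157 °C → 157 + 273.15 = 430.15 K.
For a reversible engine, η = 1 − T_C/T_H = 1 − 313.00/430.15 = 0.272.

η ≈ 0.272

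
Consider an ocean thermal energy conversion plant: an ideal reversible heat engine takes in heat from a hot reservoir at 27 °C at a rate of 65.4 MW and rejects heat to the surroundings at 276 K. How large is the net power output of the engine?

Ẇ ≈ 5.26 MW

T_H = 27 °C → 27 + 273.15 = 300.15 K.
η_rev = 1 − T_C/T_H = 1 − 276.00/300.15 = 0.0805.
W = η·Q_H = 0.0805 × 65.4 = 5.26 MW.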